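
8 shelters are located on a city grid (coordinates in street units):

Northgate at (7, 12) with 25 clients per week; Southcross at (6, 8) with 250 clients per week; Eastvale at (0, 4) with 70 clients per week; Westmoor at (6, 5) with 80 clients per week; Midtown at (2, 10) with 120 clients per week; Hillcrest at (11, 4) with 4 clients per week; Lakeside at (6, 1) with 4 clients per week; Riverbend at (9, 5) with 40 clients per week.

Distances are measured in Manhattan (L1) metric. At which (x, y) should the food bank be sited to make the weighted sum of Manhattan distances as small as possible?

(6, 8)

Manhattan distance separates: Σwᵢ(|x−xᵢ|+|y−yᵢ|) = Σwᵢ|x−xᵢ| + Σwᵢ|y−yᵢ|, so x and y are optimised independently as 1-D weighted medians.
Total weight W = 593; half = 296.5.
x-coordinate, sorted with cumulative weight:
  x=0 (Eastvale, w=70) cum 70
  x=2 (Midtown, w=120) cum 190
  x=6 (Southcross, w=250) cum 440  ← median
  x=6 (Westmoor, w=80) cum 520
  x=6 (Lakeside, w=4) cum 524
  x=7 (Northgate, w=25) cum 549
  x=9 (Riverbend, w=40) cum 589
  x=11 (Hillcrest, w=4) cum 593
⇒ x* = 6
y-coordinate, sorted with cumulative weight:
  y=1 (Lakeside, w=4) cum 4
  y=4 (Eastvale, w=70) cum 74
  y=4 (Hillcrest, w=4) cum 78
  y=5 (Westmoor, w=80) cum 158
  y=5 (Riverbend, w=40) cum 198
  y=8 (Southcross, w=250) cum 448  ← median
  y=10 (Midtown, w=120) cum 568
  y=12 (Northgate, w=25) cum 593
⇒ y* = 8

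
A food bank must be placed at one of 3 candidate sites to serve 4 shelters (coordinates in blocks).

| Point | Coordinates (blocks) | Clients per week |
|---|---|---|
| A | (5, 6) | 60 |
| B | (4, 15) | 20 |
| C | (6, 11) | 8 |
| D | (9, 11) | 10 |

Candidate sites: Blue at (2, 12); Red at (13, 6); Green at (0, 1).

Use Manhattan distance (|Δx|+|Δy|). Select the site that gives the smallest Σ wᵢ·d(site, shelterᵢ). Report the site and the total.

Blue, total 760 blocks

Total weighted distance at each candidate:
  Blue (2, 12): total = 760
  Red (13, 6): total = 1026
  Green (0, 1): total = 1278
Minimum is at Blue with total 760 blocks.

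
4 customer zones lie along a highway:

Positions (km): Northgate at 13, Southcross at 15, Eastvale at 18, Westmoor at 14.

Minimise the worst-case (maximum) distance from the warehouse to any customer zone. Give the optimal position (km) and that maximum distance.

location 15.5, max distance 2.5

The 1-center on a line is the midpoint of the two extreme points: leftmost at 13, rightmost at 18.
Optimal location = (13 + 18)/2 = 15.5; maximum distance = (18 − 13)/2 = 2.5.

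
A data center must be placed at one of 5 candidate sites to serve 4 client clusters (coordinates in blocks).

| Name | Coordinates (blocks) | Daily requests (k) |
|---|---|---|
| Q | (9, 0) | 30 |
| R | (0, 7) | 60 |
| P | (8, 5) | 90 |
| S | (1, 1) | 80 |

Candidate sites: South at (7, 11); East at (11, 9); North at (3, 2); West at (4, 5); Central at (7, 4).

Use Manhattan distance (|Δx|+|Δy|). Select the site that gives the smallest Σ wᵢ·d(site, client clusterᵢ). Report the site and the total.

Total weighted distance at each candidate:
  South (7, 11): total = 2960
  East (11, 9): total = 3180
  North (3, 2): total = 1680
  West (4, 5): total = 1580
  Central (7, 4): total = 1680
Minimum is at West with total 1580 blocks.

West, total 1580 blocks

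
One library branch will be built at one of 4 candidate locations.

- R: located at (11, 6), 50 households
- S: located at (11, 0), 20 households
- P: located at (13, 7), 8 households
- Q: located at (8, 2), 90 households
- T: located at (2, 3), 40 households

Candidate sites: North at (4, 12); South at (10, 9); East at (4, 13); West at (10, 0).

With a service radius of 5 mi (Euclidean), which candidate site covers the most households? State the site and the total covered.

Coverage radius r = 5 mi; a point is covered iff (Δx)²+(Δy)² ≤ 5² = 25.
  North (4, 12): covers {none} → 0
  South (10, 9): covers {R, P} → 58
  East (4, 13): covers {none} → 0
  West (10, 0): covers {S, Q} → 110
Maximum coverage at West: 110 households.

West, covering 110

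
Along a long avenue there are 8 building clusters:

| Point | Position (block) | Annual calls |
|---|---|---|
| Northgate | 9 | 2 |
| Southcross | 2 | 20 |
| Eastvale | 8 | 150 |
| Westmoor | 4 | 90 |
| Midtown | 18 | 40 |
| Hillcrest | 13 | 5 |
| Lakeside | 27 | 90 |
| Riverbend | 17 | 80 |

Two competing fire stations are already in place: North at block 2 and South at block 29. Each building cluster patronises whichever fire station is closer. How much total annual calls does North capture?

267

The indifferent point is the midpoint (2+29)/2 = 15.5; building clusters left of it (closer to North at 2) go to North, those right go to South.
  Southcross at 2 (w=20) → North
  Westmoor at 4 (w=90) → North
  Eastvale at 8 (w=150) → North
  Northgate at 9 (w=2) → North
  Hillcrest at 13 (w=5) → North
  Riverbend at 17 (w=80) → South
  Midtown at 18 (w=40) → South
  Lakeside at 27 (w=90) → South
North captures 267; South captures 210.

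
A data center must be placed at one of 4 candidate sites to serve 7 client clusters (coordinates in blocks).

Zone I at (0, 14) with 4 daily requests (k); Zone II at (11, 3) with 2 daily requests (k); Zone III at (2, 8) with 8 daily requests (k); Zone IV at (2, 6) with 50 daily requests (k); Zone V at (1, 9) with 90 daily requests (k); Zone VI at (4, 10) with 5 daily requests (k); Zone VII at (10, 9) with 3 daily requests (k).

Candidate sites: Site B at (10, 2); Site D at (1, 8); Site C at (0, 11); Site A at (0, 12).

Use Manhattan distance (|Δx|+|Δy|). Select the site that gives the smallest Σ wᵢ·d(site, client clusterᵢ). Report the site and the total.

Site D, total 361 blocks

Total weighted distance at each candidate:
  Site B (10, 2): total = 2335
  Site D (1, 8): total = 361
  Site C (0, 11): total = 771
  Site A (0, 12): total = 925
Minimum is at Site D with total 361 blocks.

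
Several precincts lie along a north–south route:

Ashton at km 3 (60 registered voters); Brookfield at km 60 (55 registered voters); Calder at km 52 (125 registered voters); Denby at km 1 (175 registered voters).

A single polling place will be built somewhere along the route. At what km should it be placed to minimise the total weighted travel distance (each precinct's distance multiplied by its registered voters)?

For a sum of weighted absolute distances on a line, the optimum is the weighted median (not the mean). Total weight W = 415; half-weight = 207.5.
Sort by position and accumulate weight:
  km 1 (Denby, w=175) → cum 175
  km 3 (Ashton, w=60) → cum 235  ≥ 207.5 → median here
  km 52 (Calder, w=125) → cum 360
  km 60 (Brookfield, w=55) → cum 415
Optimal location: km 3.

x = 3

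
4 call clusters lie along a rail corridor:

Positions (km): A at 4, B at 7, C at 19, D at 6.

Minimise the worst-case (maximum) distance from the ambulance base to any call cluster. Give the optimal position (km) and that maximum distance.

The 1-center on a line is the midpoint of the two extreme points: leftmost at 4, rightmost at 19.
Optimal location = (4 + 19)/2 = 11.5; maximum distance = (19 − 4)/2 = 7.5.

location 11.5, max distance 7.5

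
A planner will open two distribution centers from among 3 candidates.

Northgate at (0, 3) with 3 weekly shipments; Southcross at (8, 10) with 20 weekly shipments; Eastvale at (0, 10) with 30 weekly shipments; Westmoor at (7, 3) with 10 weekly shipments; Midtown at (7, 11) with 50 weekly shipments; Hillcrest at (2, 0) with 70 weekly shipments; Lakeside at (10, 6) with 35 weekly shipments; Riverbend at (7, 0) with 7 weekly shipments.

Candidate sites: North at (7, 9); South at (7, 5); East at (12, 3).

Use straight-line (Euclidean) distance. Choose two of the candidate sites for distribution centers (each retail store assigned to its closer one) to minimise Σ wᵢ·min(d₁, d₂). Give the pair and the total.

Evaluate every pair (each demand assigned to the nearer of the two):
  {North, South}: total = 1022.9
  {North, East}: total = 1305.8
  {South, East}: total = 1342.5
Best pair: {North, South} with total 1022.9.

{North, South}, total 1022.9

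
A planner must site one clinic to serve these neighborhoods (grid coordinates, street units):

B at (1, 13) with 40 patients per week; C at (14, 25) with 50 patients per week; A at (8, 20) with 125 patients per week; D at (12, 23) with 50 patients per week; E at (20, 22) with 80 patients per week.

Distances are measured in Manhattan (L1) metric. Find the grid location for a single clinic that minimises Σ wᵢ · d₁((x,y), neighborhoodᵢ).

(12, 22)

Manhattan distance separates: Σwᵢ(|x−xᵢ|+|y−yᵢ|) = Σwᵢ|x−xᵢ| + Σwᵢ|y−yᵢ|, so x and y are optimised independently as 1-D weighted medians.
Total weight W = 345; half = 172.5.
x-coordinate, sorted with cumulative weight:
  x=1 (B, w=40) cum 40
  x=8 (A, w=125) cum 165
  x=12 (D, w=50) cum 215  ← median
  x=14 (C, w=50) cum 265
  x=20 (E, w=80) cum 345
⇒ x* = 12
y-coordinate, sorted with cumulative weight:
  y=13 (B, w=40) cum 40
  y=20 (A, w=125) cum 165
  y=22 (E, w=80) cum 245  ← median
  y=23 (D, w=50) cum 295
  y=25 (C, w=50) cum 345
⇒ y* = 22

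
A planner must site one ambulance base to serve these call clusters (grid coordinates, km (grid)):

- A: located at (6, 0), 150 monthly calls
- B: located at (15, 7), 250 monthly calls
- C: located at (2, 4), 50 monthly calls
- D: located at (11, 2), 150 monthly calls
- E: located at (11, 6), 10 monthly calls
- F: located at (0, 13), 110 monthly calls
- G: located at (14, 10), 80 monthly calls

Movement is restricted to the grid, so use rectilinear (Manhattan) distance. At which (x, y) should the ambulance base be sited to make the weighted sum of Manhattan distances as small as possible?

(11, 7)

Manhattan distance separates: Σwᵢ(|x−xᵢ|+|y−yᵢ|) = Σwᵢ|x−xᵢ| + Σwᵢ|y−yᵢ|, so x and y are optimised independently as 1-D weighted medians.
Total weight W = 800; half = 400.
x-coordinate, sorted with cumulative weight:
  x=0 (F, w=110) cum 110
  x=2 (C, w=50) cum 160
  x=6 (A, w=150) cum 310
  x=11 (D, w=150) cum 460  ← median
  x=11 (E, w=10) cum 470
  x=14 (G, w=80) cum 550
  x=15 (B, w=250) cum 800
⇒ x* = 11
y-coordinate, sorted with cumulative weight:
  y=0 (A, w=150) cum 150
  y=2 (D, w=150) cum 300
  y=4 (C, w=50) cum 350
  y=6 (E, w=10) cum 360
  y=7 (B, w=250) cum 610  ← median
  y=10 (G, w=80) cum 690
  y=13 (F, w=110) cum 800
⇒ y* = 7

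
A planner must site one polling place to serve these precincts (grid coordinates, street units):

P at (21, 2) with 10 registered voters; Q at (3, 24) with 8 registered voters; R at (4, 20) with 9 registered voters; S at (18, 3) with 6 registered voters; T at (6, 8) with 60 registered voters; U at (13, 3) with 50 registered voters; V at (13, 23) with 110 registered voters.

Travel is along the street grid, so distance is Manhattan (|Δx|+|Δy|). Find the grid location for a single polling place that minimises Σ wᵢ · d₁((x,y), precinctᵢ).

Manhattan distance separates: Σwᵢ(|x−xᵢ|+|y−yᵢ|) = Σwᵢ|x−xᵢ| + Σwᵢ|y−yᵢ|, so x and y are optimised independently as 1-D weighted medians.
Total weight W = 253; half = 126.5.
x-coordinate, sorted with cumulative weight:
  x=3 (Q, w=8) cum 8
  x=4 (R, w=9) cum 17
  x=6 (T, w=60) cum 77
  x=13 (U, w=50) cum 127  ← median
  x=13 (V, w=110) cum 237
  x=18 (S, w=6) cum 243
  x=21 (P, w=10) cum 253
⇒ x* = 13
y-coordinate, sorted with cumulative weight:
  y=2 (P, w=10) cum 10
  y=3 (S, w=6) cum 16
  y=3 (U, w=50) cum 66
  y=8 (T, w=60) cum 126
  y=20 (R, w=9) cum 135  ← median
  y=23 (V, w=110) cum 245
  y=24 (Q, w=8) cum 253
⇒ y* = 20

(13, 20)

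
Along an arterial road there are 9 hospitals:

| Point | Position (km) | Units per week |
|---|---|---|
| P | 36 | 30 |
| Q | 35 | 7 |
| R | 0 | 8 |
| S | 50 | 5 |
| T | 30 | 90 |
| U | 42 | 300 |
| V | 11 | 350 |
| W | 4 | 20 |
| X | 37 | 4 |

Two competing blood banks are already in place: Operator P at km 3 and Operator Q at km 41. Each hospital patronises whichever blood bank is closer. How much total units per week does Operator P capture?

378

The indifferent point is the midpoint (3+41)/2 = 22; hospitals left of it (closer to Operator P at 3) go to Operator P, those right go to Operator Q.
  R at 0 (w=8) → Operator P
  W at 4 (w=20) → Operator P
  V at 11 (w=350) → Operator P
  T at 30 (w=90) → Operator Q
  Q at 35 (w=7) → Operator Q
  P at 36 (w=30) → Operator Q
  X at 37 (w=4) → Operator Q
  U at 42 (w=300) → Operator Q
  S at 50 (w=5) → Operator Q
Operator P captures 378; Operator Q captures 436.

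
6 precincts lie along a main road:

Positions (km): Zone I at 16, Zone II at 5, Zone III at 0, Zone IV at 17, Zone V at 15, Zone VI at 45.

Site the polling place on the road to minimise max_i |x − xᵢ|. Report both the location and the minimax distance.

The 1-center on a line is the midpoint of the two extreme points: leftmost at 0, rightmost at 45.
Optimal location = (0 + 45)/2 = 22.5; maximum distance = (45 − 0)/2 = 22.5.

location 22.5, max distance 22.5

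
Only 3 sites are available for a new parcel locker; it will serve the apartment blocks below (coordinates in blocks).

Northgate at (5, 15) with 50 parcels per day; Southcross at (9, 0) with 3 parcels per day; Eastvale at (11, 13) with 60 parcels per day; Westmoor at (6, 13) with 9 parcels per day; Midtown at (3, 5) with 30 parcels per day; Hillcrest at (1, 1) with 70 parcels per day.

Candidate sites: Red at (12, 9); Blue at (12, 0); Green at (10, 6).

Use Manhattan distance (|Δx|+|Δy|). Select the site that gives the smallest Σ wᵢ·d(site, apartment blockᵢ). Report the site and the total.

Green, total 2520 blocks

Total weighted distance at each candidate:
  Red (12, 9): total = 2796
  Blue (12, 0): total = 3380
  Green (10, 6): total = 2520
Minimum is at Green with total 2520 blocks.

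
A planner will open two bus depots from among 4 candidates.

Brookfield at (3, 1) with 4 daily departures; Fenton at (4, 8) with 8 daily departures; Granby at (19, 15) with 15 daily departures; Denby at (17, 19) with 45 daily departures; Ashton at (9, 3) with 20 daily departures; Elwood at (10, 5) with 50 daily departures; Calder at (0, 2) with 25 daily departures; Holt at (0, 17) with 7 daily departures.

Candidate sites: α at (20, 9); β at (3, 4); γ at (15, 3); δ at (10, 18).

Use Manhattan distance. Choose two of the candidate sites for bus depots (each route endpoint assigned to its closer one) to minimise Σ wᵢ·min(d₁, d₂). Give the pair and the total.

Evaluate every pair (each demand assigned to the nearer of the two):
  {β, δ}: total = 1334
  {α, β}: total = 1519
  {γ, δ}: total = 1671
  {β, γ}: total = 1809
  {α, γ}: total = 1940
  {α, δ}: total = 2386
Best pair: {β, δ} with total 1334.

{β, δ}, total 1334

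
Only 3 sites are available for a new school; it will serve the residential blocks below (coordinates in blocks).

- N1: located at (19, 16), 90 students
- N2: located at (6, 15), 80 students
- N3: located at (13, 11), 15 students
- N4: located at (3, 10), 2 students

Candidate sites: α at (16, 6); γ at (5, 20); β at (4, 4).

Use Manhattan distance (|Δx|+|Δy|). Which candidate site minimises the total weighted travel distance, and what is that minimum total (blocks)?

γ, total 2379 blocks

Total weighted distance at each candidate:
  α (16, 6): total = 2844
  γ (5, 20): total = 2379
  β (4, 4): total = 3724
Minimum is at γ with total 2379 blocks.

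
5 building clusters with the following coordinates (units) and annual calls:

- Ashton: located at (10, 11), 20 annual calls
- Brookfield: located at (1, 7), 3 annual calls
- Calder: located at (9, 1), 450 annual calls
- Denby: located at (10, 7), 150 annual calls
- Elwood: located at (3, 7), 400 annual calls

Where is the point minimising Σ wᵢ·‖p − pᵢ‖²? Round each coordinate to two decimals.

The minimiser of Σwᵢ‖p−pᵢ‖² is the weighted centroid p* = (Σwᵢpᵢ)/(Σwᵢ).
Σwᵢ = 1023.
Σwᵢxᵢ = 20·10 + 3·1 + 450·9 + 150·10 + 400·3 = 6953.
Σwᵢyᵢ = 20·11 + 3·7 + 450·1 + 150·7 + 400·7 = 4541.
x* = 6953/1023 = 6.80, y* = 4541/1023 = 4.44.

(6.80, 4.44)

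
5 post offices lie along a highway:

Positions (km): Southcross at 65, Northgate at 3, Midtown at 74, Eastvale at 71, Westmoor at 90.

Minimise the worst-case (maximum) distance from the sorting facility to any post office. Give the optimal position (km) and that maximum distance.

location 46.5, max distance 43.5

The 1-center on a line is the midpoint of the two extreme points: leftmost at 3, rightmost at 90.
Optimal location = (3 + 90)/2 = 46.5; maximum distance = (90 − 3)/2 = 43.5.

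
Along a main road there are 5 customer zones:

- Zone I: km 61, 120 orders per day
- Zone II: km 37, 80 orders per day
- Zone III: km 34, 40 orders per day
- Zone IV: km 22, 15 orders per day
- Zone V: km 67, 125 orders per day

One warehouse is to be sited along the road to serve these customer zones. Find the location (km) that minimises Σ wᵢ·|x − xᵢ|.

x = 61

For a sum of weighted absolute distances on a line, the optimum is the weighted median (not the mean). Total weight W = 380; half-weight = 190.
Sort by position and accumulate weight:
  km 22 (Zone IV, w=15) → cum 15
  km 34 (Zone III, w=40) → cum 55
  km 37 (Zone II, w=80) → cum 135
  km 61 (Zone I, w=120) → cum 255  ≥ 190 → median here
  km 67 (Zone V, w=125) → cum 380
Optimal location: km 61.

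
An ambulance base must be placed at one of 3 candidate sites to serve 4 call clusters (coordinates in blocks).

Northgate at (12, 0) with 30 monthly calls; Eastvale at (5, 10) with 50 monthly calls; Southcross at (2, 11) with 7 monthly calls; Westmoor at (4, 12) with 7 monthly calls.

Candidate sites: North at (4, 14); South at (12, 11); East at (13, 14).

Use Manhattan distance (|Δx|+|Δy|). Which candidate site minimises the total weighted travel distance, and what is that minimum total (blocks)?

Total weighted distance at each candidate:
  North (4, 14): total = 959
  South (12, 11): total = 863
  East (13, 14): total = 1225
Minimum is at South with total 863 blocks.

South, total 863 blocks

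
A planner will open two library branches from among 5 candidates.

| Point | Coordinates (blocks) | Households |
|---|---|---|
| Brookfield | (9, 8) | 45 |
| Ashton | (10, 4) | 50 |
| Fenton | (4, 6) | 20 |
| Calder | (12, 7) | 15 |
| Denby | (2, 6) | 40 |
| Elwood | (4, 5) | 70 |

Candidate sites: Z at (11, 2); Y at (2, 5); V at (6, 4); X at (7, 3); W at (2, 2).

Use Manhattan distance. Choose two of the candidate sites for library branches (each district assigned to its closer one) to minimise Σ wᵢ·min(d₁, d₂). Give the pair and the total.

Evaluate every pair (each demand assigned to the nearer of the two):
  {Z, Y}: total = 840
  {Y, V}: total = 890
  {Y, X}: total = 890
  {Z, V}: total = 1085
  {V, W}: total = 1100
  {V, X}: total = 1180
  {Z, W}: total = 1230
  {X, W}: total = 1280
  {Y, W}: total = 1320
  {Z, X}: total = 1345
Best pair: {Z, Y} with total 840.

{Z, Y}, total 840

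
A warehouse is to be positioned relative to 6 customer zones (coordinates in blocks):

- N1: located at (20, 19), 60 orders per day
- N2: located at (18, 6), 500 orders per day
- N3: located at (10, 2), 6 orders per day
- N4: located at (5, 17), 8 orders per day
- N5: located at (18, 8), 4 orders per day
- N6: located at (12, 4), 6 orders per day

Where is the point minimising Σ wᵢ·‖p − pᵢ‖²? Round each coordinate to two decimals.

The minimiser of Σwᵢ‖p−pᵢ‖² is the weighted centroid p* = (Σwᵢpᵢ)/(Σwᵢ).
Σwᵢ = 584.
Σwᵢxᵢ = 60·20 + 500·18 + 6·10 + 8·5 + 4·18 + 6·12 = 10444.
Σwᵢyᵢ = 60·19 + 500·6 + 6·2 + 8·17 + 4·8 + 6·4 = 4344.
x* = 10444/584 = 17.88, y* = 4344/584 = 7.44.

(17.88, 7.44)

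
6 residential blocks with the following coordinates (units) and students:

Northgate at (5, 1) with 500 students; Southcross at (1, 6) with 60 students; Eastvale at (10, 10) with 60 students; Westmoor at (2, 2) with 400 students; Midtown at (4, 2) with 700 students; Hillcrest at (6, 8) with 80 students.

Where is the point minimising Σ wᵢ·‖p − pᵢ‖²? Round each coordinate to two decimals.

The minimiser of Σwᵢ‖p−pᵢ‖² is the weighted centroid p* = (Σwᵢpᵢ)/(Σwᵢ).
Σwᵢ = 1800.
Σwᵢxᵢ = 500·5 + 60·1 + 60·10 + 400·2 + 700·4 + 80·6 = 7240.
Σwᵢyᵢ = 500·1 + 60·6 + 60·10 + 400·2 + 700·2 + 80·8 = 4300.
x* = 7240/1800 = 4.02, y* = 4300/1800 = 2.39.

(4.02, 2.39)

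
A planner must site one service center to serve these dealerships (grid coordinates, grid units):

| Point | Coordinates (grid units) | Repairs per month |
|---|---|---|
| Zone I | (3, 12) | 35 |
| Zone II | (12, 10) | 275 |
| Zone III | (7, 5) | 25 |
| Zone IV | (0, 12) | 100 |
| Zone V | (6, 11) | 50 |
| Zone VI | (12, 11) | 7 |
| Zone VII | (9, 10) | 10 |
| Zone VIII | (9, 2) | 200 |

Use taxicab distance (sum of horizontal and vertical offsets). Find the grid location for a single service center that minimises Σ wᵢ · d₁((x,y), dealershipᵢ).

(9, 10)

Manhattan distance separates: Σwᵢ(|x−xᵢ|+|y−yᵢ|) = Σwᵢ|x−xᵢ| + Σwᵢ|y−yᵢ|, so x and y are optimised independently as 1-D weighted medians.
Total weight W = 702; half = 351.
x-coordinate, sorted with cumulative weight:
  x=0 (Zone IV, w=100) cum 100
  x=3 (Zone I, w=35) cum 135
  x=6 (Zone V, w=50) cum 185
  x=7 (Zone III, w=25) cum 210
  x=9 (Zone VII, w=10) cum 220
  x=9 (Zone VIII, w=200) cum 420  ← median
  x=12 (Zone II, w=275) cum 695
  x=12 (Zone VI, w=7) cum 702
⇒ x* = 9
y-coordinate, sorted with cumulative weight:
  y=2 (Zone VIII, w=200) cum 200
  y=5 (Zone III, w=25) cum 225
  y=10 (Zone II, w=275) cum 500  ← median
  y=10 (Zone VII, w=10) cum 510
  y=11 (Zone V, w=50) cum 560
  y=11 (Zone VI, w=7) cum 567
  y=12 (Zone I, w=35) cum 602
  y=12 (Zone IV, w=100) cum 702
⇒ y* = 10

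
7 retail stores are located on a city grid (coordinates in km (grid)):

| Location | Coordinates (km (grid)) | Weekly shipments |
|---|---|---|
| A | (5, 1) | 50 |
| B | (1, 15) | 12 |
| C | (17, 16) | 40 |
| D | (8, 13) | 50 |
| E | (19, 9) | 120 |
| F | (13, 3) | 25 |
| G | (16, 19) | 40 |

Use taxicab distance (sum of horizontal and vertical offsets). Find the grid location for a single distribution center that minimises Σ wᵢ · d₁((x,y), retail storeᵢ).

Manhattan distance separates: Σwᵢ(|x−xᵢ|+|y−yᵢ|) = Σwᵢ|x−xᵢ| + Σwᵢ|y−yᵢ|, so x and y are optimised independently as 1-D weighted medians.
Total weight W = 337; half = 168.5.
x-coordinate, sorted with cumulative weight:
  x=1 (B, w=12) cum 12
  x=5 (A, w=50) cum 62
  x=8 (D, w=50) cum 112
  x=13 (F, w=25) cum 137
  x=16 (G, w=40) cum 177  ← median
  x=17 (C, w=40) cum 217
  x=19 (E, w=120) cum 337
⇒ x* = 16
y-coordinate, sorted with cumulative weight:
  y=1 (A, w=50) cum 50
  y=3 (F, w=25) cum 75
  y=9 (E, w=120) cum 195  ← median
  y=13 (D, w=50) cum 245
  y=15 (B, w=12) cum 257
  y=16 (C, w=40) cum 297
  y=19 (G, w=40) cum 337
⇒ y* = 9

(16, 9)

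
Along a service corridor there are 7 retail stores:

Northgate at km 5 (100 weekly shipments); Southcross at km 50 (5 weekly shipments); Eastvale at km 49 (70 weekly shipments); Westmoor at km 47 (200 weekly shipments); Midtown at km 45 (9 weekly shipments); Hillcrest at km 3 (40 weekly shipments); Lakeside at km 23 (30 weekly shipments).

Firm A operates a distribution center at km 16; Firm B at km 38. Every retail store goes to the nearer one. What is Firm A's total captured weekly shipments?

170

The indifferent point is the midpoint (16+38)/2 = 27; retail stores left of it (closer to Firm A at 16) go to Firm A, those right go to Firm B.
  Hillcrest at 3 (w=40) → Firm A
  Northgate at 5 (w=100) → Firm A
  Lakeside at 23 (w=30) → Firm A
  Midtown at 45 (w=9) → Firm B
  Westmoor at 47 (w=200) → Firm B
  Eastvale at 49 (w=70) → Firm B
  Southcross at 50 (w=5) → Firm B
Firm A captures 170; Firm B captures 284.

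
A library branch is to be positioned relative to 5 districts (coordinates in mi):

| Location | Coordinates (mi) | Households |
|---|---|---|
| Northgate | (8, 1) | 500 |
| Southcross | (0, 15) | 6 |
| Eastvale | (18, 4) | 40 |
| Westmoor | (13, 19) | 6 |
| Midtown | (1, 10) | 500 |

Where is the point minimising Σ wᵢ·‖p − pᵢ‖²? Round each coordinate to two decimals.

(5.04, 5.57)

The minimiser of Σwᵢ‖p−pᵢ‖² is the weighted centroid p* = (Σwᵢpᵢ)/(Σwᵢ).
Σwᵢ = 1052.
Σwᵢxᵢ = 500·8 + 6·0 + 40·18 + 6·13 + 500·1 = 5298.
Σwᵢyᵢ = 500·1 + 6·15 + 40·4 + 6·19 + 500·10 = 5864.
x* = 5298/1052 = 5.04, y* = 5864/1052 = 5.57.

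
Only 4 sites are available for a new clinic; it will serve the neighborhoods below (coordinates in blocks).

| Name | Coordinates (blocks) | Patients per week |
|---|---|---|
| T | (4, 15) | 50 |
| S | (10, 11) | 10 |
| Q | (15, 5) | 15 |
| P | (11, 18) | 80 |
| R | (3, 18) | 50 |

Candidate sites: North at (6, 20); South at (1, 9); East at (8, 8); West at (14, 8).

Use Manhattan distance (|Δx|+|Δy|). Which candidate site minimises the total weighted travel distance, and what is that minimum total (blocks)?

North, total 1650 blocks

Total weighted distance at each candidate:
  North (6, 20): total = 1650
  South (1, 9): total = 2900
  East (8, 8): total = 2540
  West (14, 8): total = 3070
Minimum is at North with total 1650 blocks.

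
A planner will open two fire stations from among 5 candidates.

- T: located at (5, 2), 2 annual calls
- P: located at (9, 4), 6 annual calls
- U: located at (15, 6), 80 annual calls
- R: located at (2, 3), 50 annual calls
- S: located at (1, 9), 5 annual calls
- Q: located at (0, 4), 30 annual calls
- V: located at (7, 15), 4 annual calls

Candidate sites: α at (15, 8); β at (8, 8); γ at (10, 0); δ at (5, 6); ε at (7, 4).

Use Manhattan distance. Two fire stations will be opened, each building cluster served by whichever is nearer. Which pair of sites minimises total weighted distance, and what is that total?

{α, ε}, total 789

Evaluate every pair (each demand assigned to the nearer of the two):
  {α, ε}: total = 789
  {α, δ}: total = 793
  {α, β}: total = 1190
  {α, γ}: total = 1309
  {β, ε}: total = 1322
  {β, δ}: total = 1335
  {δ, ε}: total = 1409
  {γ, δ}: total = 1427
  {γ, ε}: total = 1429
  {β, γ}: total = 1746
Best pair: {α, ε} with total 789.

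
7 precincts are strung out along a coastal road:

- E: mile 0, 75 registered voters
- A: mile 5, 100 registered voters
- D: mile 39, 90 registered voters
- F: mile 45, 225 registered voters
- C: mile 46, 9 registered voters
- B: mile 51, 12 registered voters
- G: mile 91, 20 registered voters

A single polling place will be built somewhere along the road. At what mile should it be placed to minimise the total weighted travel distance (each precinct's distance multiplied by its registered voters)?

x = 45

For a sum of weighted absolute distances on a line, the optimum is the weighted median (not the mean). Total weight W = 531; half-weight = 265.5.
Sort by position and accumulate weight:
  mile 0 (E, w=75) → cum 75
  mile 5 (A, w=100) → cum 175
  mile 39 (D, w=90) → cum 265
  mile 45 (F, w=225) → cum 490  ≥ 265.5 → median here
  mile 46 (C, w=9) → cum 499
  mile 51 (B, w=12) → cum 511
  mile 91 (G, w=20) → cum 531
Optimal location: mile 45.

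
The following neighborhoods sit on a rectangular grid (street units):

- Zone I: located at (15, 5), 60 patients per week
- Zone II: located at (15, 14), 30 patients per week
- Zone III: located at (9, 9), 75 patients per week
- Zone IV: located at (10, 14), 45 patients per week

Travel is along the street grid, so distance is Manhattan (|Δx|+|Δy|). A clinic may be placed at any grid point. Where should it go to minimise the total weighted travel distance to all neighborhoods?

Manhattan distance separates: Σwᵢ(|x−xᵢ|+|y−yᵢ|) = Σwᵢ|x−xᵢ| + Σwᵢ|y−yᵢ|, so x and y are optimised independently as 1-D weighted medians.
Total weight W = 210; half = 105.
x-coordinate, sorted with cumulative weight:
  x=9 (Zone III, w=75) cum 75
  x=10 (Zone IV, w=45) cum 120  ← median
  x=15 (Zone I, w=60) cum 180
  x=15 (Zone II, w=30) cum 210
⇒ x* = 10
y-coordinate, sorted with cumulative weight:
  y=5 (Zone I, w=60) cum 60
  y=9 (Zone III, w=75) cum 135  ← median
  y=14 (Zone II, w=30) cum 165
  y=14 (Zone IV, w=45) cum 210
⇒ y* = 9

(10, 9)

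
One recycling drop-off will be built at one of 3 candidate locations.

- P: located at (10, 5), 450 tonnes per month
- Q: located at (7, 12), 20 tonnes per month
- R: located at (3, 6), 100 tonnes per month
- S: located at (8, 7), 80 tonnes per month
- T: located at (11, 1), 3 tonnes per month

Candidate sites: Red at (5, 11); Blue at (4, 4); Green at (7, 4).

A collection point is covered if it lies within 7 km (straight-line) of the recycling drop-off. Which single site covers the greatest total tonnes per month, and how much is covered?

Green, covering 633

Coverage radius r = 7 km; a point is covered iff (Δx)²+(Δy)² ≤ 7² = 49.
  Red (5, 11): covers {Q, R, S} → 200
  Blue (4, 4): covers {P, R, S} → 630
  Green (7, 4): covers {P, R, S, T} → 633
Maximum coverage at Green: 633 tonnes per month.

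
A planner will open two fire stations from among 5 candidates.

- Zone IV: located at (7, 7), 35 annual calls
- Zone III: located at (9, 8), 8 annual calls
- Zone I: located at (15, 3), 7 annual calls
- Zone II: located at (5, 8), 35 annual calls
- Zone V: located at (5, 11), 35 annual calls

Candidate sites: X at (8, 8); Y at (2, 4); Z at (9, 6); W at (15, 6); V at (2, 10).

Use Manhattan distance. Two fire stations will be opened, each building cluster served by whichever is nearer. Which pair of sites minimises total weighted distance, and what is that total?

Evaluate every pair (each demand assigned to the nearer of the two):
  {X, V}: total = 407
  {X, W}: total = 414
  {X, Z}: total = 456
  {X, Y}: total = 477
  {Z, V}: total = 499
  {Z, W}: total = 667
  {W, V}: total = 680
  {Y, Z}: total = 709
  {Y, V}: total = 765
  {Y, W}: total = 960
Best pair: {X, V} with total 407.

{X, V}, total 407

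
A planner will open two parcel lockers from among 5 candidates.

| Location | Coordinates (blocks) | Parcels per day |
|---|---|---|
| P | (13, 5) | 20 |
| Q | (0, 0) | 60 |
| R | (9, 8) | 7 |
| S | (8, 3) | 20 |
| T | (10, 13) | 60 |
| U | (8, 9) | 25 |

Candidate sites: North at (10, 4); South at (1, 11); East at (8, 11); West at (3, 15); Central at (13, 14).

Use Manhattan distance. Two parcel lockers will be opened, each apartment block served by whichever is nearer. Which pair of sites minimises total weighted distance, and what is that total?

Evaluate every pair (each demand assigned to the nearer of the two):
  {North, East}: total = 1298
  {South, East}: total = 1418
  {North, Central}: total = 1430
  {North, South}: total = 1610
  {North, West}: total = 1730
  {South, Central}: total = 1735
  {East, West}: total = 1778
  {East, Central}: total = 1798
  {West, Central}: total = 2140
  {South, West}: total = 2222
Best pair: {North, East} with total 1298.

{North, East}, total 1298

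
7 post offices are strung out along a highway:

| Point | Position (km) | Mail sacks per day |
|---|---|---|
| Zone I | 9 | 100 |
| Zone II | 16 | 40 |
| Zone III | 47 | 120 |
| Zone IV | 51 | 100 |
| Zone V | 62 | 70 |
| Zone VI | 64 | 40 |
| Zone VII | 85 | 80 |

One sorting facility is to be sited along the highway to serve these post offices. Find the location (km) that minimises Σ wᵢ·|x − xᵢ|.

For a sum of weighted absolute distances on a line, the optimum is the weighted median (not the mean). Total weight W = 550; half-weight = 275.
Sort by position and accumulate weight:
  km 9 (Zone I, w=100) → cum 100
  km 16 (Zone II, w=40) → cum 140
  km 47 (Zone III, w=120) → cum 260
  km 51 (Zone IV, w=100) → cum 360  ≥ 275 → median here
  km 62 (Zone V, w=70) → cum 430
  km 64 (Zone VI, w=40) → cum 470
  km 85 (Zone VII, w=80) → cum 550
Optimal location: km 51.

x = 51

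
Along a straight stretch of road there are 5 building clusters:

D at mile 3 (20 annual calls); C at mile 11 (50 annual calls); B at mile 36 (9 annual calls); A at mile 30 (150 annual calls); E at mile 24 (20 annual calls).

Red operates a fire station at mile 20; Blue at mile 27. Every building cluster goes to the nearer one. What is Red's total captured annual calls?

The indifferent point is the midpoint (20+27)/2 = 23.5; building clusters left of it (closer to Red at 20) go to Red, those right go to Blue.
  D at 3 (w=20) → Red
  C at 11 (w=50) → Red
  E at 24 (w=20) → Blue
  A at 30 (w=150) → Blue
  B at 36 (w=9) → Blue
Red captures 70; Blue captures 179.

70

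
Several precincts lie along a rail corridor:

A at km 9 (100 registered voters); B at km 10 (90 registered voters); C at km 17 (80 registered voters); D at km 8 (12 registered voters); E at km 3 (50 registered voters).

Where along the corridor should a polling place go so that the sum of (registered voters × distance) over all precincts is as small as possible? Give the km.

x = 10

For a sum of weighted absolute distances on a line, the optimum is the weighted median (not the mean). Total weight W = 332; half-weight = 166.
Sort by position and accumulate weight:
  km 3 (E, w=50) → cum 50
  km 8 (D, w=12) → cum 62
  km 9 (A, w=100) → cum 162
  km 10 (B, w=90) → cum 252  ≥ 166 → median here
  km 17 (C, w=80) → cum 332
Optimal location: km 10.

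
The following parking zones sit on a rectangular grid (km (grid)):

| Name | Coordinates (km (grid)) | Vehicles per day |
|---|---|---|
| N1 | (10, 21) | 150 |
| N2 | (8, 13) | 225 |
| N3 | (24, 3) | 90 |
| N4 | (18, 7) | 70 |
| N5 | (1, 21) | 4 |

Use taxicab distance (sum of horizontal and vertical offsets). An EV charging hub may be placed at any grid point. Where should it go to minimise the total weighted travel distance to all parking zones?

(10, 13)

Manhattan distance separates: Σwᵢ(|x−xᵢ|+|y−yᵢ|) = Σwᵢ|x−xᵢ| + Σwᵢ|y−yᵢ|, so x and y are optimised independently as 1-D weighted medians.
Total weight W = 539; half = 269.5.
x-coordinate, sorted with cumulative weight:
  x=1 (N5, w=4) cum 4
  x=8 (N2, w=225) cum 229
  x=10 (N1, w=150) cum 379  ← median
  x=18 (N4, w=70) cum 449
  x=24 (N3, w=90) cum 539
⇒ x* = 10
y-coordinate, sorted with cumulative weight:
  y=3 (N3, w=90) cum 90
  y=7 (N4, w=70) cum 160
  y=13 (N2, w=225) cum 385  ← median
  y=21 (N1, w=150) cum 535
  y=21 (N5, w=4) cum 539
⇒ y* = 13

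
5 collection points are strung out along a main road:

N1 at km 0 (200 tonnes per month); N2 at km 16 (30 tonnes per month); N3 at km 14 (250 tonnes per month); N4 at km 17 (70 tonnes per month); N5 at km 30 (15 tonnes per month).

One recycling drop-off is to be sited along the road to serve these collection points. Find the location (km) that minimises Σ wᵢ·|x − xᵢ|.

For a sum of weighted absolute distances on a line, the optimum is the weighted median (not the mean). Total weight W = 565; half-weight = 282.5.
Sort by position and accumulate weight:
  km 0 (N1, w=200) → cum 200
  km 14 (N3, w=250) → cum 450  ≥ 282.5 → median here
  km 16 (N2, w=30) → cum 480
  km 17 (N4, w=70) → cum 550
  km 30 (N5, w=15) → cum 565
Optimal location: km 14.

x = 14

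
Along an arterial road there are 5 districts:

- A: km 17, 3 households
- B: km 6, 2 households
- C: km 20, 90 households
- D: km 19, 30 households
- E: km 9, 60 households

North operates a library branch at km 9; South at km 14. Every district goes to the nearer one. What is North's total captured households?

62

The indifferent point is the midpoint (9+14)/2 = 11.5; districts left of it (closer to North at 9) go to North, those right go to South.
  B at 6 (w=2) → North
  E at 9 (w=60) → North
  A at 17 (w=3) → South
  D at 19 (w=30) → South
  C at 20 (w=90) → South
North captures 62; South captures 123.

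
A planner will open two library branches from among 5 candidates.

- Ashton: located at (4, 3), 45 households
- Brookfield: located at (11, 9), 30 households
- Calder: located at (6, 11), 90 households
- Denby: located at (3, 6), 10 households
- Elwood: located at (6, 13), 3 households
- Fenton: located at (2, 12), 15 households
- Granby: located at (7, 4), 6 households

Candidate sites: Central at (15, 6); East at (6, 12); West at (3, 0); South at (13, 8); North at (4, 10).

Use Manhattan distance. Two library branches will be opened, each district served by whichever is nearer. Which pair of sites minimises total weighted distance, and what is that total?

Evaluate every pair (each demand assigned to the nearer of the two):
  {East, West}: total = 681
  {East, North}: total = 812
  {South, North}: total = 854
  {West, North}: total = 863
  {East, South}: total = 882
  {Central, North}: total = 974
  {Central, East}: total = 1002
  {West, South}: total = 1509
  {Central, West}: total = 2001
  {Central, South}: total = 2061
Best pair: {East, West} with total 681.

{East, West}, total 681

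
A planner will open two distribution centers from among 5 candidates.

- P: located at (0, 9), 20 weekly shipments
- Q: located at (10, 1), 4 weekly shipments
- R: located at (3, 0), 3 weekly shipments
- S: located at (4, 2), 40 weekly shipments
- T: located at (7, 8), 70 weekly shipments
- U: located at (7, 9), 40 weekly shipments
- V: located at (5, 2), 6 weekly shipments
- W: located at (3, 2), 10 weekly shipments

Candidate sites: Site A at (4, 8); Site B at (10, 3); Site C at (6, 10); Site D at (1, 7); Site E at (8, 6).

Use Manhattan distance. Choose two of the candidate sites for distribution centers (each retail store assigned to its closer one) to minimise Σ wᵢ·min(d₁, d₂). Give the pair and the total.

{Site A, Site C}, total 821

Evaluate every pair (each demand assigned to the nearer of the two):
  {Site A, Site C}: total = 821
  {Site A, Site B}: total = 851
  {Site A, Site D}: total = 861
  {Site B, Site C}: total = 864
  {Site C, Site D}: total = 873
  {Site A, Site E}: total = 877
  {Site D, Site E}: total = 917
  {Site C, Site E}: total = 943
  {Site B, Site E}: total = 1024
  {Site B, Site D}: total = 1291
Best pair: {Site A, Site C} with total 821.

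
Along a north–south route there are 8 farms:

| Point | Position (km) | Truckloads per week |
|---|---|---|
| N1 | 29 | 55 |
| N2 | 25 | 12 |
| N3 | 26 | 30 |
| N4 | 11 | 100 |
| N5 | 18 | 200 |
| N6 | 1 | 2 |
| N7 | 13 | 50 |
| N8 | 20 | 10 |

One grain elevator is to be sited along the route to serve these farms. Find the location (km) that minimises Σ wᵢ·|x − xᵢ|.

For a sum of weighted absolute distances on a line, the optimum is the weighted median (not the mean). Total weight W = 459; half-weight = 229.5.
Sort by position and accumulate weight:
  km 1 (N6, w=2) → cum 2
  km 11 (N4, w=100) → cum 102
  km 13 (N7, w=50) → cum 152
  km 18 (N5, w=200) → cum 352  ≥ 229.5 → median here
  km 20 (N8, w=10) → cum 362
  km 25 (N2, w=12) → cum 374
  km 26 (N3, w=30) → cum 404
  km 29 (N1, w=55) → cum 459
Optimal location: km 18.

x = 18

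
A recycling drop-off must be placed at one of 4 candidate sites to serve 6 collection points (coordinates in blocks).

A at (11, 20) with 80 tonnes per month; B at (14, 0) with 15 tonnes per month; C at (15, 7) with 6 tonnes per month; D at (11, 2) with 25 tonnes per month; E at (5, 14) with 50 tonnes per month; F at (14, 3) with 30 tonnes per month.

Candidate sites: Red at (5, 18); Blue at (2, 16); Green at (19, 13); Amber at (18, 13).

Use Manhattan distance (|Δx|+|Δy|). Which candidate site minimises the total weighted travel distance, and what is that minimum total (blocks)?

Red, total 2641 blocks

Total weighted distance at each candidate:
  Red (5, 18): total = 2641
  Blue (2, 16): total = 3167
  Green (19, 13): total = 3205
  Amber (18, 13): total = 2999
Minimum is at Red with total 2641 blocks.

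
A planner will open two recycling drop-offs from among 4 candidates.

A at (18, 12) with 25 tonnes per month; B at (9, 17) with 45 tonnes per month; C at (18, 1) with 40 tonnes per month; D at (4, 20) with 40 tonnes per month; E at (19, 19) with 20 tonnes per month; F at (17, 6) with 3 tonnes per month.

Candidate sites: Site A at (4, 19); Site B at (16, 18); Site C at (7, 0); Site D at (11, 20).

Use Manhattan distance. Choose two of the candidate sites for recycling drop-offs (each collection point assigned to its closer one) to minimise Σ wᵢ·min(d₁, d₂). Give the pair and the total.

{Site A, Site B}, total 1434

Evaluate every pair (each demand assigned to the nearer of the two):
  {Site A, Site B}: total = 1434
  {Site B, Site D}: total = 1584
  {Site C, Site D}: total = 1588
  {Site A, Site C}: total = 1708
  {Site B, Site C}: total = 1719
  {Site A, Site D}: total = 1920
Best pair: {Site A, Site B} with total 1434.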